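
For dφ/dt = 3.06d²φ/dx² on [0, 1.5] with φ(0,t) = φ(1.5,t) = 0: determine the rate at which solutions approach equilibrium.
Eigenvalues: λₙ = 3.06n²π²/1.5².
First three modes:
  n=1: λ₁ = 3.06π²/1.5² ≈ 13.423
  n=2: λ₂ = 12.24π²/1.5² ≈ 53.691 (4× faster decay)
  n=3: λ₃ = 27.54π²/1.5² ≈ 120.804 (9× faster decay)
As t → ∞, higher modes decay exponentially faster. The n=1 mode dominates: φ ~ c₁ sin(πx/1.5) e^{-λ₁t}.
Decay rate: λ₁ = 3.06π²/1.5² ≈ 13.423.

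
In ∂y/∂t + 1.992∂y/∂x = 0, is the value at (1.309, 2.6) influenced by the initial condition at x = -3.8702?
Yes. The characteristic through (1.309, 2.6) passes through x = -3.8702.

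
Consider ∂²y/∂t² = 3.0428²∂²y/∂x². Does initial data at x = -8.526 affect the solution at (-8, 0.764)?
Yes. The domain of dependence is [-10.3246992, -5.6753008], and -8.526 ∈ [-10.3246992, -5.6753008].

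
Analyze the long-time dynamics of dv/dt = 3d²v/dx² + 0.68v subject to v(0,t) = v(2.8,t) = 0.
Long-time behavior: v → 0. Diffusion dominates reaction (r=0.68 < κπ²/L²≈3.78); solution decays.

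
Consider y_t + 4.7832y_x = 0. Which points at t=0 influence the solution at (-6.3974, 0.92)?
A single point: x = -10.797944. The characteristic through (-6.3974, 0.92) is x - 4.7832t = const, so x = -6.3974 - 4.7832·0.92 = -10.797944.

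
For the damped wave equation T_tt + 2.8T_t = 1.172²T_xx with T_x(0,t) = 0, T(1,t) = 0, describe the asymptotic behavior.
T → 0. Damping (γ=2.8) dissipates energy; oscillations decay exponentially.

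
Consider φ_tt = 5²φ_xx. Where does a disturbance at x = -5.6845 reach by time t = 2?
Domain of influence: [-15.6845, 4.3155]. Data at x = -5.6845 spreads outward at speed 5.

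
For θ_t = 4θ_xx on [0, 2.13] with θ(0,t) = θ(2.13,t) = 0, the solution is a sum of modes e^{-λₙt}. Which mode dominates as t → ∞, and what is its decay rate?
Eigenvalues: λₙ = 4n²π²/2.13².
First three modes:
  n=1: λ₁ = 4π²/2.13² ≈ 8.702
  n=2: λ₂ = 16π²/2.13² ≈ 34.807 (4× faster decay)
  n=3: λ₃ = 36π²/2.13² ≈ 78.315 (9× faster decay)
As t → ∞, higher modes decay exponentially faster. The n=1 mode dominates: θ ~ c₁ sin(πx/2.13) e^{-λ₁t}.
Decay rate: λ₁ = 4π²/2.13² ≈ 8.702.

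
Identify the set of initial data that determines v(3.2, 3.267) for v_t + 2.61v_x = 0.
A single point: x = -5.32687. The characteristic through (3.2, 3.267) is x - 2.61t = const, so x = 3.2 - 2.61·3.267 = -5.32687.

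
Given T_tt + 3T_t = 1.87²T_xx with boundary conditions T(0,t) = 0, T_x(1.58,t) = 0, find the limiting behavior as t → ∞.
T → 0. Damping (γ=3) dissipates energy; oscillations decay exponentially.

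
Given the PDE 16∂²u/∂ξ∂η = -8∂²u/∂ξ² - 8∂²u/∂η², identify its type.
Rewriting in standard form: 8∂²u/∂ξ² + 16∂²u/∂ξ∂η + 8∂²u/∂η² = 0. The second-order coefficients are A = 8, B = 16, C = 8. Since B² - 4AC = 0 = 0, this is a parabolic PDE.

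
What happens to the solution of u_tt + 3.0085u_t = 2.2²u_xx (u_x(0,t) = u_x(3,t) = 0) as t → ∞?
u → constant (steady state). Damping (γ=3.0085) dissipates the nonconstant modes; with Neumann BCs the spatial average obeys M''+γM'=0 and tends to a finite limit.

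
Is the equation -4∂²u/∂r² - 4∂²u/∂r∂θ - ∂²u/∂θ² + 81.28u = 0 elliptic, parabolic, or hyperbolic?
Computing B² - 4AC with A = -4, B = -4, C = -1: discriminant = 0 (zero). Answer: parabolic.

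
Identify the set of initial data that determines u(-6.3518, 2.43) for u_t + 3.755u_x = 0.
A single point: x = -15.47645. The characteristic through (-6.3518, 2.43) is x - 3.755t = const, so x = -6.3518 - 3.755·2.43 = -15.47645.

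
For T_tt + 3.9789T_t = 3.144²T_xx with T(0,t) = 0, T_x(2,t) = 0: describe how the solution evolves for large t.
T → 0. Damping (γ=3.9789) dissipates energy; oscillations decay exponentially.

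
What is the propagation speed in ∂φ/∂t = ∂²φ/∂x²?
Infinite. The heat equation is parabolic, not hyperbolic, so disturbances propagate instantly.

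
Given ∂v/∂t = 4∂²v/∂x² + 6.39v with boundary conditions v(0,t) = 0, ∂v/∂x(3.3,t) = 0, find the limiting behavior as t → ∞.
v grows unboundedly. Reaction dominates diffusion (r=6.39 > κπ²/(4L²)≈0.91); solution grows exponentially.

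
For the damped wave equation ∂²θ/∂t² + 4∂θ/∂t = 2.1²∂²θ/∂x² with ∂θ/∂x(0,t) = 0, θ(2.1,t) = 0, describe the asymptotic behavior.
θ → 0. Damping (γ=4) dissipates energy; oscillations decay exponentially.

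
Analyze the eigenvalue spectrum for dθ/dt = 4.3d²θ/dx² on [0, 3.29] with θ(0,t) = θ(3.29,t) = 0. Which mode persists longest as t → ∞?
Eigenvalues: λₙ = 4.3n²π²/3.29².
First three modes:
  n=1: λ₁ = 4.3π²/3.29² ≈ 3.921
  n=2: λ₂ = 17.2π²/3.29² ≈ 15.683 (4× faster decay)
  n=3: λ₃ = 38.7π²/3.29² ≈ 35.287 (9× faster decay)
As t → ∞, higher modes decay exponentially faster. The n=1 mode dominates: θ ~ c₁ sin(πx/3.29) e^{-λ₁t}.
Decay rate: λ₁ = 4.3π²/3.29² ≈ 3.921.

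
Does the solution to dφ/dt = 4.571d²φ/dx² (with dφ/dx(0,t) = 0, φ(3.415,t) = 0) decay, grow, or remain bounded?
φ → 0. Heat escapes through the Dirichlet boundary.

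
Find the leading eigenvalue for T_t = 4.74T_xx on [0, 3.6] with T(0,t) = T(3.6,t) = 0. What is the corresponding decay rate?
Eigenvalues: λₙ = 4.74n²π²/3.6².
First three modes:
  n=1: λ₁ = 4.74π²/3.6² ≈ 3.61
  n=2: λ₂ = 18.96π²/3.6² ≈ 14.439 (4× faster decay)
  n=3: λ₃ = 42.66π²/3.6² ≈ 32.487 (9× faster decay)
As t → ∞, higher modes decay exponentially faster. The n=1 mode dominates: T ~ c₁ sin(πx/3.6) e^{-λ₁t}.
Decay rate: λ₁ = 4.74π²/3.6² ≈ 3.61.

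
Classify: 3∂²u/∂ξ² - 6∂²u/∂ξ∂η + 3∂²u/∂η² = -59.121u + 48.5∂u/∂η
Rewriting in standard form: 3∂²u/∂ξ² - 6∂²u/∂ξ∂η + 3∂²u/∂η² - 48.5∂u/∂η + 59.121u = 0. Parabolic (discriminant = 0).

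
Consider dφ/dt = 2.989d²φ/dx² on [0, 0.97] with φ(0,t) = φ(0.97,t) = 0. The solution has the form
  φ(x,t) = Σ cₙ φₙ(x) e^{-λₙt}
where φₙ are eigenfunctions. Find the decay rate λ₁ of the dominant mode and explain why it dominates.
Eigenvalues: λₙ = 2.989n²π²/0.97².
First three modes:
  n=1: λ₁ = 2.989π²/0.97² ≈ 31.353
  n=2: λ₂ = 11.956π²/0.97² ≈ 125.413 (4× faster decay)
  n=3: λ₃ = 26.901π²/0.97² ≈ 282.179 (9× faster decay)
As t → ∞, higher modes decay exponentially faster. The n=1 mode dominates: φ ~ c₁ sin(πx/0.97) e^{-λ₁t}.
Decay rate: λ₁ = 2.989π²/0.97² ≈ 31.353.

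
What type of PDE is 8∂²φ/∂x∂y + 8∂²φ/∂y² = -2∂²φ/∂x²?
Rewriting in standard form: 2∂²φ/∂x² + 8∂²φ/∂x∂y + 8∂²φ/∂y² = 0. With A = 2, B = 8, C = 8, the discriminant is 0. This is a parabolic PDE.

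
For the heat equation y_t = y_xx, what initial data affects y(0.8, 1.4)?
The entire real line. The heat equation has infinite propagation speed: any initial disturbance instantly affects all points (though exponentially small far away).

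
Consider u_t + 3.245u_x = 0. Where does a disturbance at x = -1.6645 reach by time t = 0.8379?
At x = 1.0544855. The characteristic carries data from (-1.6645, 0) to (1.0544855, 0.8379).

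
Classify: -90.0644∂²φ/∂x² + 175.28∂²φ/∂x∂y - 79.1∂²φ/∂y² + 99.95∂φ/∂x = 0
Hyperbolic (discriminant = 2226.70224).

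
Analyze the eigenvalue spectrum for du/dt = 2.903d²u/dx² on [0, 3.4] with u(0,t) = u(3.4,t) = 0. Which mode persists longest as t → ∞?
Eigenvalues: λₙ = 2.903n²π²/3.4².
First three modes:
  n=1: λ₁ = 2.903π²/3.4² ≈ 2.479
  n=2: λ₂ = 11.612π²/3.4² ≈ 9.914 (4× faster decay)
  n=3: λ₃ = 26.127π²/3.4² ≈ 22.307 (9× faster decay)
As t → ∞, higher modes decay exponentially faster. The n=1 mode dominates: u ~ c₁ sin(πx/3.4) e^{-λ₁t}.
Decay rate: λ₁ = 2.903π²/3.4² ≈ 2.479.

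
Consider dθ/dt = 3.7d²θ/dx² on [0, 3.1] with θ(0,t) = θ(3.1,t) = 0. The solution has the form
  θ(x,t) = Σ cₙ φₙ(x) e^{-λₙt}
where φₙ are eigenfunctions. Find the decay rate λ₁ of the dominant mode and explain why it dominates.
Eigenvalues: λₙ = 3.7n²π²/3.1².
First three modes:
  n=1: λ₁ = 3.7π²/3.1² ≈ 3.8
  n=2: λ₂ = 14.8π²/3.1² ≈ 15.2 (4× faster decay)
  n=3: λ₃ = 33.3π²/3.1² ≈ 34.2 (9× faster decay)
As t → ∞, higher modes decay exponentially faster. The n=1 mode dominates: θ ~ c₁ sin(πx/3.1) e^{-λ₁t}.
Decay rate: λ₁ = 3.7π²/3.1² ≈ 3.8.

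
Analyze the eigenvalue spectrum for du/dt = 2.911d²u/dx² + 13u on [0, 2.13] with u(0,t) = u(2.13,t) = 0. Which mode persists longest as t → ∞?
Eigenvalues: λₙ = 2.911n²π²/2.13² - 13.
First three modes:
  n=1: λ₁ = 2.911π²/2.13² - 13 ≈ -6.667
  n=2: λ₂ = 11.644π²/2.13² - 13 ≈ 12.33
  n=3: λ₃ = 26.199π²/2.13² - 13 ≈ 43.993
Since 2.911π²/2.13² ≈ 6.333 < 13, λ₁ < 0.
The n=1 mode grows fastest (−λₙ is largest for n=1) → dominates.
Asymptotic: u ~ c₁ sin(πx/2.13) e^{6.667t} (exponential growth at rate −λ₁ ≈ 6.667).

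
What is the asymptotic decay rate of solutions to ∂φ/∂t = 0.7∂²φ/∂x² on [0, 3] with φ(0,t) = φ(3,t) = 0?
Eigenvalues: λₙ = 0.7n²π²/3².
First three modes:
  n=1: λ₁ = 0.7π²/3² ≈ 0.768
  n=2: λ₂ = 2.8π²/3² ≈ 3.071 (4× faster decay)
  n=3: λ₃ = 6.3π²/3² ≈ 6.909 (9× faster decay)
As t → ∞, higher modes decay exponentially faster. The n=1 mode dominates: φ ~ c₁ sin(πx/3) e^{-λ₁t}.
Decay rate: λ₁ = 0.7π²/3² ≈ 0.768.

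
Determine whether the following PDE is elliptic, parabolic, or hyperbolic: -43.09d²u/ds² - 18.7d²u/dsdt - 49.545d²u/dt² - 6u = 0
Coefficients: A = -43.09, B = -18.7, C = -49.545. B² - 4AC = -8189.8862, which is negative, so the equation is elliptic.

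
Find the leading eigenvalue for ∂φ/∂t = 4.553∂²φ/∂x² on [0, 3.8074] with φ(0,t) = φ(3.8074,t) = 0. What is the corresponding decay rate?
Eigenvalues: λₙ = 4.553n²π²/3.8074².
First three modes:
  n=1: λ₁ = 4.553π²/3.8074² ≈ 3.1
  n=2: λ₂ = 18.212π²/3.8074² ≈ 12.399 (4× faster decay)
  n=3: λ₃ = 40.977π²/3.8074² ≈ 27.899 (9× faster decay)
As t → ∞, higher modes decay exponentially faster. The n=1 mode dominates: φ ~ c₁ sin(πx/3.8074) e^{-λ₁t}.
Decay rate: λ₁ = 4.553π²/3.8074² ≈ 3.1.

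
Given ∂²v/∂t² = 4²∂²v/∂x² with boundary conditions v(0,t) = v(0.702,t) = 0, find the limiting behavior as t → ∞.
v oscillates (no decay). Energy is conserved; the solution oscillates indefinitely as standing waves.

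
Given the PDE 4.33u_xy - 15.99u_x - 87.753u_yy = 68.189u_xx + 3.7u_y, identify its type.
Rewriting in standard form: -68.189u_xx + 4.33u_xy - 87.753u_yy - 15.99u_x - 3.7u_y = 0. The second-order coefficients are A = -68.189, B = 4.33, C = -87.753. Since B² - 4AC = -23916.408368 < 0, this is an elliptic PDE.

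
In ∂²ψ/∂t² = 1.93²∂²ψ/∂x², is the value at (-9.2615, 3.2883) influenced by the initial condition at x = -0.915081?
No. The domain of dependence is [-15.607919, -2.915081], and -0.915081 is outside this interval.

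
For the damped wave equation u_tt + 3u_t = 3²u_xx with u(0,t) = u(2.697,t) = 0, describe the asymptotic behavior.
u → 0. Damping (γ=3) dissipates energy; oscillations decay exponentially.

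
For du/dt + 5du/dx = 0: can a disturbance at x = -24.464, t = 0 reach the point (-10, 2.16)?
No. Only data at x = -20.8 affects (-10, 2.16). Advection has one-way propagation along characteristics.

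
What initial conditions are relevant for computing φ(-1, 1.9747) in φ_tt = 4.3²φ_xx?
Domain of dependence: [-9.49121, 7.49121]. Signals travel at speed 4.3, so data within |x - -1| ≤ 4.3·1.9747 = 8.49121 can reach the point.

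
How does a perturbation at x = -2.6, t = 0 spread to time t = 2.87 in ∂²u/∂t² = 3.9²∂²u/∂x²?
Domain of influence: [-13.793, 8.593]. Data at x = -2.6 spreads outward at speed 3.9.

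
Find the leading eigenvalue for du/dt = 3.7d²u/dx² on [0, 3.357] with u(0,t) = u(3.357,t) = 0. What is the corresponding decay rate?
Eigenvalues: λₙ = 3.7n²π²/3.357².
First three modes:
  n=1: λ₁ = 3.7π²/3.357² ≈ 3.24
  n=2: λ₂ = 14.8π²/3.357² ≈ 12.962 (4× faster decay)
  n=3: λ₃ = 33.3π²/3.357² ≈ 29.164 (9× faster decay)
As t → ∞, higher modes decay exponentially faster. The n=1 mode dominates: u ~ c₁ sin(πx/3.357) e^{-λ₁t}.
Decay rate: λ₁ = 3.7π²/3.357² ≈ 3.24.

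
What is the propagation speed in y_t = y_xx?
Infinite. The heat equation is parabolic, not hyperbolic, so disturbances propagate instantly.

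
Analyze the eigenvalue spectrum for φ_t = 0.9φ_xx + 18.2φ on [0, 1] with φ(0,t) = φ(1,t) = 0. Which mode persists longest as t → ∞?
Eigenvalues: λₙ = 0.9n²π²/1² - 18.2.
First three modes:
  n=1: λ₁ = 0.9π² - 18.2 ≈ -9.317
  n=2: λ₂ = 3.6π² - 18.2 ≈ 17.331
  n=3: λ₃ = 8.1π² - 18.2 ≈ 61.744
Since 0.9π² ≈ 8.883 < 18.2, λ₁ < 0.
The n=1 mode grows fastest (−λₙ is largest for n=1) → dominates.
Asymptotic: φ ~ c₁ sin(πx/1) e^{9.317t} (exponential growth at rate −λ₁ ≈ 9.317).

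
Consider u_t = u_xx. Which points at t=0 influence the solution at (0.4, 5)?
The entire real line. The heat equation has infinite propagation speed: any initial disturbance instantly affects all points (though exponentially small far away).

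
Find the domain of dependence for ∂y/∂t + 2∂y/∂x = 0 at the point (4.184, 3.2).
A single point: x = -2.216. The characteristic through (4.184, 3.2) is x - 2t = const, so x = 4.184 - 2·3.2 = -2.216.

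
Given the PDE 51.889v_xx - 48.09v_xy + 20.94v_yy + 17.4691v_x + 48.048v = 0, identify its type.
The second-order coefficients are A = 51.889, B = -48.09, C = 20.94. Since B² - 4AC = -2033.57454 < 0, this is an elliptic PDE.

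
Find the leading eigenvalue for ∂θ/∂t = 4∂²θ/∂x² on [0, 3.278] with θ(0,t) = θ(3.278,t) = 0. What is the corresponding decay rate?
Eigenvalues: λₙ = 4n²π²/3.278².
First three modes:
  n=1: λ₁ = 4π²/3.278² ≈ 3.674
  n=2: λ₂ = 16π²/3.278² ≈ 14.696 (4× faster decay)
  n=3: λ₃ = 36π²/3.278² ≈ 33.066 (9× faster decay)
As t → ∞, higher modes decay exponentially faster. The n=1 mode dominates: θ ~ c₁ sin(πx/3.278) e^{-λ₁t}.
Decay rate: λ₁ = 4π²/3.278² ≈ 3.674.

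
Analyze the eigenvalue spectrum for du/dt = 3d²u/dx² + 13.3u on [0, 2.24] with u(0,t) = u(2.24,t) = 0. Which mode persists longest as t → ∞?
Eigenvalues: λₙ = 3n²π²/2.24² - 13.3.
First three modes:
  n=1: λ₁ = 3π²/2.24² - 13.3 ≈ -7.399
  n=2: λ₂ = 12π²/2.24² - 13.3 ≈ 10.304
  n=3: λ₃ = 27π²/2.24² - 13.3 ≈ 39.809
Since 3π²/2.24² ≈ 5.901 < 13.3, λ₁ < 0.
The n=1 mode grows fastest (−λₙ is largest for n=1) → dominates.
Asymptotic: u ~ c₁ sin(πx/2.24) e^{7.399t} (exponential growth at rate −λ₁ ≈ 7.399).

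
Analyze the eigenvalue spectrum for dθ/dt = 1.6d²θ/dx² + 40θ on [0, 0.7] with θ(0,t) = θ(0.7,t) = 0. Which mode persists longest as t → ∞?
Eigenvalues: λₙ = 1.6n²π²/0.7² - 40.
First three modes:
  n=1: λ₁ = 1.6π²/0.7² - 40 ≈ -7.773
  n=2: λ₂ = 6.4π²/0.7² - 40 ≈ 88.909
  n=3: λ₃ = 14.4π²/0.7² - 40 ≈ 250.046
Since 1.6π²/0.7² ≈ 32.227 < 40, λ₁ < 0.
The n=1 mode grows fastest (−λₙ is largest for n=1) → dominates.
Asymptotic: θ ~ c₁ sin(πx/0.7) e^{7.773t} (exponential growth at rate −λ₁ ≈ 7.773).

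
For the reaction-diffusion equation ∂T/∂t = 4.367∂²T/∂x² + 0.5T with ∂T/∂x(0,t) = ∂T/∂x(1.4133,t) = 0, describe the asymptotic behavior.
T grows unboundedly. With Neumann BCs the constant mode has diffusion eigenvalue 0, so any r > 0 makes it grow like e^(0.5t); solution grows exponentially.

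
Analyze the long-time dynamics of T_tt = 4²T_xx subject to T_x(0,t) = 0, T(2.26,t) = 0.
Long-time behavior: T oscillates (no decay). Energy is conserved; the solution oscillates indefinitely as standing waves.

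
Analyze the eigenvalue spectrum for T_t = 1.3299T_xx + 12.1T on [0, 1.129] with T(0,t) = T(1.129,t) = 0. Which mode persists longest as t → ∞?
Eigenvalues: λₙ = 1.3299n²π²/1.129² - 12.1.
First three modes:
  n=1: λ₁ = 1.3299π²/1.129² - 12.1 ≈ -1.803
  n=2: λ₂ = 5.3196π²/1.129² - 12.1 ≈ 29.09
  n=3: λ₃ = 11.9691π²/1.129² - 12.1 ≈ 80.577
Since 1.3299π²/1.129² ≈ 10.297 < 12.1, λ₁ < 0.
The n=1 mode grows fastest (−λₙ is largest for n=1) → dominates.
Asymptotic: T ~ c₁ sin(πx/1.129) e^{1.803t} (exponential growth at rate −λ₁ ≈ 1.803).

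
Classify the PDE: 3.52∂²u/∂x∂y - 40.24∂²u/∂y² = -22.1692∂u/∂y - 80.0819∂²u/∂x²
Rewriting in standard form: 80.0819∂²u/∂x² + 3.52∂²u/∂x∂y - 40.24∂²u/∂y² + 22.1692∂u/∂y = 0. A = 80.0819, B = 3.52, C = -40.24. Discriminant B² - 4AC = 12902.373024. Since 12902.373024 > 0, hyperbolic.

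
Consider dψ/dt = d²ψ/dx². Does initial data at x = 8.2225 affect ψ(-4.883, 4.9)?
Yes, for any finite x. The heat equation has infinite propagation speed, so all initial data affects all points at any t > 0.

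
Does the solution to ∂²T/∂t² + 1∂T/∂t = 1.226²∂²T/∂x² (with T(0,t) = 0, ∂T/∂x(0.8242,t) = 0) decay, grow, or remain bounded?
T → 0. Damping (γ=1) dissipates energy; oscillations decay exponentially.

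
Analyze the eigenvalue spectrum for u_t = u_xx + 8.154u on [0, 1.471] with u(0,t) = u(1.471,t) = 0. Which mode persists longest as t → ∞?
Eigenvalues: λₙ = n²π²/1.471² - 8.154.
First three modes:
  n=1: λ₁ = π²/1.471² - 8.154 ≈ -3.593
  n=2: λ₂ = 4π²/1.471² - 8.154 ≈ 10.091
  n=3: λ₃ = 9π²/1.471² - 8.154 ≈ 32.896
Since π²/1.471² ≈ 4.561 < 8.154, λ₁ < 0.
The n=1 mode grows fastest (−λₙ is largest for n=1) → dominates.
Asymptotic: u ~ c₁ sin(πx/1.471) e^{3.593t} (exponential growth at rate −λ₁ ≈ 3.593).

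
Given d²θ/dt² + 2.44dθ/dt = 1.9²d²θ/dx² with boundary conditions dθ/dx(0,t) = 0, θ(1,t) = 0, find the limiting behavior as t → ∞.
θ → 0. Damping (γ=2.44) dissipates energy; oscillations decay exponentially.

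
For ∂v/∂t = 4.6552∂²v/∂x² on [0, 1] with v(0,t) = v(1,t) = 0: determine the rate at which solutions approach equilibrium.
Eigenvalues: λₙ = 4.6552n²π².
First three modes:
  n=1: λ₁ = 4.6552π² ≈ 45.945
  n=2: λ₂ = 18.6208π² ≈ 183.78 (4× faster decay)
  n=3: λ₃ = 41.8968π² ≈ 413.505 (9× faster decay)
As t → ∞, higher modes decay exponentially faster. The n=1 mode dominates: v ~ c₁ sin(πx) e^{-λ₁t}.
Decay rate: λ₁ = 4.6552π² ≈ 45.945.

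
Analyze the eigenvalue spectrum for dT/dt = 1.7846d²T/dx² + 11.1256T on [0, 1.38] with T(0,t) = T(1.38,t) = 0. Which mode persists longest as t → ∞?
Eigenvalues: λₙ = 1.7846n²π²/1.38² - 11.1256.
First three modes:
  n=1: λ₁ = 1.7846π²/1.38² - 11.1256 ≈ -1.877
  n=2: λ₂ = 7.1384π²/1.38² - 11.1256 ≈ 25.869
  n=3: λ₃ = 16.0614π²/1.38² - 11.1256 ≈ 72.113
Since 1.7846π²/1.38² ≈ 9.249 < 11.1256, λ₁ < 0.
The n=1 mode grows fastest (−λₙ is largest for n=1) → dominates.
Asymptotic: T ~ c₁ sin(πx/1.38) e^{1.877t} (exponential growth at rate −λ₁ ≈ 1.877).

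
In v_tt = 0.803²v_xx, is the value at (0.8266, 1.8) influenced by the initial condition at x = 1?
Yes. The domain of dependence is [-0.6188, 2.272], and 1 ∈ [-0.6188, 2.272].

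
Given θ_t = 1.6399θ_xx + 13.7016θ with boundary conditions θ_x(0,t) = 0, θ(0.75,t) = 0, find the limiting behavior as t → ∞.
θ grows unboundedly. Reaction dominates diffusion (r=13.7016 > κπ²/(4L²)≈7.19); solution grows exponentially.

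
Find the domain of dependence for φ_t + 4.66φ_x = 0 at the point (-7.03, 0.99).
A single point: x = -11.6434. The characteristic through (-7.03, 0.99) is x - 4.66t = const, so x = -7.03 - 4.66·0.99 = -11.6434.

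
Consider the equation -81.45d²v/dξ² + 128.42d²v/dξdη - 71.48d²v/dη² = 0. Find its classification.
Elliptic. (A = -81.45, B = 128.42, C = -71.48 gives B² - 4AC = -6796.4876.)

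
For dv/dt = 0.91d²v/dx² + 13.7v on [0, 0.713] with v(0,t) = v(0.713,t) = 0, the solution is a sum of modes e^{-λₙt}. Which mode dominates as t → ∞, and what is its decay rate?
Eigenvalues: λₙ = 0.91n²π²/0.713² - 13.7.
First three modes:
  n=1: λ₁ = 0.91π²/0.713² - 13.7 ≈ 3.967
  n=2: λ₂ = 3.64π²/0.713² - 13.7 ≈ 56.968
  n=3: λ₃ = 8.19π²/0.713² - 13.7 ≈ 145.303
Since 0.91π²/0.713² ≈ 17.667 > 13.7, all λₙ > 0.
The n=1 mode decays slowest → dominates as t → ∞.
Asymptotic: v ~ c₁ sin(πx/0.713) e^{-λ₁t} with decay rate λ₁ ≈ 3.967.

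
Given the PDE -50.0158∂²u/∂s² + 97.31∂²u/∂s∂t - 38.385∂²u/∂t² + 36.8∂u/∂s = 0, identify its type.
The second-order coefficients are A = -50.0158, B = 97.31, C = -38.385. Since B² - 4AC = 1789.810168 > 0, this is a hyperbolic PDE.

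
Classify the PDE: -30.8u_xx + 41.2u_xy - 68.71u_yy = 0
A = -30.8, B = 41.2, C = -68.71. Discriminant B² - 4AC = -6767.632. Since -6767.632 < 0, elliptic.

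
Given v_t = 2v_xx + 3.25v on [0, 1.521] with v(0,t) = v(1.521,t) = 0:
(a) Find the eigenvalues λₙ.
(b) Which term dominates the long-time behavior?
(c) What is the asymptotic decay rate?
Eigenvalues: λₙ = 2n²π²/1.521² - 3.25.
First three modes:
  n=1: λ₁ = 2π²/1.521² - 3.25 ≈ 5.282
  n=2: λ₂ = 8π²/1.521² - 3.25 ≈ 30.88
  n=3: λ₃ = 18π²/1.521² - 3.25 ≈ 73.542
Since 2π²/1.521² ≈ 8.532 > 3.25, all λₙ > 0.
The n=1 mode decays slowest → dominates as t → ∞.
Asymptotic: v ~ c₁ sin(πx/1.521) e^{-λ₁t} with decay rate λ₁ ≈ 5.282.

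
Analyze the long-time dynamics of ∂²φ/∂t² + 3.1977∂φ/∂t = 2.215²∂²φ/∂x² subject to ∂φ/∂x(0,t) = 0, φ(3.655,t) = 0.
Long-time behavior: φ → 0. Damping (γ=3.1977) dissipates energy; oscillations decay exponentially.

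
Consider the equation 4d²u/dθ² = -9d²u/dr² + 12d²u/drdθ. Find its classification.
Rewriting in standard form: 9d²u/dr² - 12d²u/drdθ + 4d²u/dθ² = 0. Parabolic. (A = 9, B = -12, C = 4 gives B² - 4AC = 0.)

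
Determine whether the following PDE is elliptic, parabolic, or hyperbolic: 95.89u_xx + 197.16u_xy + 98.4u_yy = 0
Coefficients: A = 95.89, B = 197.16, C = 98.4. B² - 4AC = 1129.7616, which is positive, so the equation is hyperbolic.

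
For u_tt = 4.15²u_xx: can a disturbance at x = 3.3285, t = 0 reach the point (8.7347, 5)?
Yes. The domain of dependence is [-12.0153, 29.4847], and 3.3285 ∈ [-12.0153, 29.4847].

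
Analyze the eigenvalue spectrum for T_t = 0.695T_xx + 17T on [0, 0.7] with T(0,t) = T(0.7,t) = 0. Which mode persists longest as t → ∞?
Eigenvalues: λₙ = 0.695n²π²/0.7² - 17.
First three modes:
  n=1: λ₁ = 0.695π²/0.7² - 17 ≈ -3.001
  n=2: λ₂ = 2.78π²/0.7² - 17 ≈ 38.995
  n=3: λ₃ = 6.255π²/0.7² - 17 ≈ 108.989
Since 0.695π²/0.7² ≈ 13.999 < 17, λ₁ < 0.
The n=1 mode grows fastest (−λₙ is largest for n=1) → dominates.
Asymptotic: T ~ c₁ sin(πx/0.7) e^{3.001t} (exponential growth at rate −λ₁ ≈ 3.001).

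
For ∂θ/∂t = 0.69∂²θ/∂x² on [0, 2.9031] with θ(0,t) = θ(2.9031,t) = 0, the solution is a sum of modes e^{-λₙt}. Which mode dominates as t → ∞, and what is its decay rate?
Eigenvalues: λₙ = 0.69n²π²/2.9031².
First three modes:
  n=1: λ₁ = 0.69π²/2.9031² ≈ 0.808
  n=2: λ₂ = 2.76π²/2.9031² ≈ 3.232 (4× faster decay)
  n=3: λ₃ = 6.21π²/2.9031² ≈ 7.272 (9× faster decay)
As t → ∞, higher modes decay exponentially faster. The n=1 mode dominates: θ ~ c₁ sin(πx/2.9031) e^{-λ₁t}.
Decay rate: λ₁ = 0.69π²/2.9031² ≈ 0.808.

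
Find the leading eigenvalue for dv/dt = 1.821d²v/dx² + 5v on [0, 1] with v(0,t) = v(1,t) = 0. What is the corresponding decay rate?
Eigenvalues: λₙ = 1.821n²π²/1² - 5.
First three modes:
  n=1: λ₁ = 1.821π² - 5 ≈ 12.973
  n=2: λ₂ = 7.284π² - 5 ≈ 66.89
  n=3: λ₃ = 16.389π² - 5 ≈ 156.753
Since 1.821π² ≈ 17.973 > 5, all λₙ > 0.
The n=1 mode decays slowest → dominates as t → ∞.
Asymptotic: v ~ c₁ sin(πx/1) e^{-λ₁t} with decay rate λ₁ ≈ 12.973.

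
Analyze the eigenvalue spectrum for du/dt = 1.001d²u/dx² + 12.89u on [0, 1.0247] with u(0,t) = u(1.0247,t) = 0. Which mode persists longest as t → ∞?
Eigenvalues: λₙ = 1.001n²π²/1.0247² - 12.89.
First three modes:
  n=1: λ₁ = 1.001π²/1.0247² - 12.89 ≈ -3.481
  n=2: λ₂ = 4.004π²/1.0247² - 12.89 ≈ 24.746
  n=3: λ₃ = 9.009π²/1.0247² - 12.89 ≈ 71.79
Since 1.001π²/1.0247² ≈ 9.409 < 12.89, λ₁ < 0.
The n=1 mode grows fastest (−λₙ is largest for n=1) → dominates.
Asymptotic: u ~ c₁ sin(πx/1.0247) e^{3.481t} (exponential growth at rate −λ₁ ≈ 3.481).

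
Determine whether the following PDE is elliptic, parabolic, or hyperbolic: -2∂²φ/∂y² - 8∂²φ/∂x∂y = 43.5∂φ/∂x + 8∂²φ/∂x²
Rewriting in standard form: -8∂²φ/∂x² - 8∂²φ/∂x∂y - 2∂²φ/∂y² - 43.5∂φ/∂x = 0. Coefficients: A = -8, B = -8, C = -2. B² - 4AC = 0, which is zero, so the equation is parabolic.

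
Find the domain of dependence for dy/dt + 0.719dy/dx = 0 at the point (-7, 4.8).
A single point: x = -10.4512. The characteristic through (-7, 4.8) is x - 0.719t = const, so x = -7 - 0.719·4.8 = -10.4512.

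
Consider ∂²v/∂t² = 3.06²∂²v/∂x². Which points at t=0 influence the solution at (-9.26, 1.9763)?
Domain of dependence: [-15.307478, -3.212522]. Signals travel at speed 3.06, so data within |x - -9.26| ≤ 3.06·1.9763 = 6.047478 can reach the point.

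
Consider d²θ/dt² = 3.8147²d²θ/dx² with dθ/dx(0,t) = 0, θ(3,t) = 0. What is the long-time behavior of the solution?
As t → ∞, θ oscillates (no decay). Energy is conserved; the solution oscillates indefinitely as standing waves.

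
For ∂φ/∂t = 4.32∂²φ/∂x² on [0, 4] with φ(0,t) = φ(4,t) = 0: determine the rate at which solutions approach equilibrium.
Eigenvalues: λₙ = 4.32n²π²/4².
First three modes:
  n=1: λ₁ = 4.32π²/4² ≈ 2.665
  n=2: λ₂ = 17.28π²/4² ≈ 10.659 (4× faster decay)
  n=3: λ₃ = 38.88π²/4² ≈ 23.983 (9× faster decay)
As t → ∞, higher modes decay exponentially faster. The n=1 mode dominates: φ ~ c₁ sin(πx/4) e^{-λ₁t}.
Decay rate: λ₁ = 4.32π²/4² ≈ 2.665.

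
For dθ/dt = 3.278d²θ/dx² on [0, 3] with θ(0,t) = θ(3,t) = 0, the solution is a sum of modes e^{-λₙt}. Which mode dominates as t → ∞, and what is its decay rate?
Eigenvalues: λₙ = 3.278n²π²/3².
First three modes:
  n=1: λ₁ = 3.278π²/3² ≈ 3.595
  n=2: λ₂ = 13.112π²/3² ≈ 14.379 (4× faster decay)
  n=3: λ₃ = 29.502π²/3² ≈ 32.353 (9× faster decay)
As t → ∞, higher modes decay exponentially faster. The n=1 mode dominates: θ ~ c₁ sin(πx/3) e^{-λ₁t}.
Decay rate: λ₁ = 3.278π²/3² ≈ 3.595.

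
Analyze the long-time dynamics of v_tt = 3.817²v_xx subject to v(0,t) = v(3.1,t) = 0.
Long-time behavior: v oscillates (no decay). Energy is conserved; the solution oscillates indefinitely as standing waves.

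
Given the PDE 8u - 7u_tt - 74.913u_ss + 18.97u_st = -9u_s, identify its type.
Rewriting in standard form: -74.913u_ss + 18.97u_st - 7u_tt + 9u_s + 8u = 0. The second-order coefficients are A = -74.913, B = 18.97, C = -7. Since B² - 4AC = -1737.7031 < 0, this is an elliptic PDE.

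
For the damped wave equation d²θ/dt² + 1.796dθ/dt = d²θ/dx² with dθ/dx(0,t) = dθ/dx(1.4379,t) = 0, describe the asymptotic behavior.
θ → constant (steady state). Damping (γ=1.796) dissipates the nonconstant modes; with Neumann BCs the spatial average obeys M''+γM'=0 and tends to a finite limit.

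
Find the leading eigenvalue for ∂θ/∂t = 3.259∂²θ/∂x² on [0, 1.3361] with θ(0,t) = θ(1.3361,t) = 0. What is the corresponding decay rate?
Eigenvalues: λₙ = 3.259n²π²/1.3361².
First three modes:
  n=1: λ₁ = 3.259π²/1.3361² ≈ 18.018
  n=2: λ₂ = 13.036π²/1.3361² ≈ 72.072 (4× faster decay)
  n=3: λ₃ = 29.331π²/1.3361² ≈ 162.162 (9× faster decay)
As t → ∞, higher modes decay exponentially faster. The n=1 mode dominates: θ ~ c₁ sin(πx/1.3361) e^{-λ₁t}.
Decay rate: λ₁ = 3.259π²/1.3361² ≈ 18.018.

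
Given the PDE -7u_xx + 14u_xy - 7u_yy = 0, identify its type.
The second-order coefficients are A = -7, B = 14, C = -7. Since B² - 4AC = 0 = 0, this is a parabolic PDE.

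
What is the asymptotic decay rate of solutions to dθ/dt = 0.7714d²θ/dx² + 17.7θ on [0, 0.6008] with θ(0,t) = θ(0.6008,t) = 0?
Eigenvalues: λₙ = 0.7714n²π²/0.6008² - 17.7.
First three modes:
  n=1: λ₁ = 0.7714π²/0.6008² - 17.7 ≈ 3.392
  n=2: λ₂ = 3.0856π²/0.6008² - 17.7 ≈ 66.668
  n=3: λ₃ = 6.9426π²/0.6008² - 17.7 ≈ 172.129
Since 0.7714π²/0.6008² ≈ 21.092 > 17.7, all λₙ > 0.
The n=1 mode decays slowest → dominates as t → ∞.
Asymptotic: θ ~ c₁ sin(πx/0.6008) e^{-λ₁t} with decay rate λ₁ ≈ 3.392.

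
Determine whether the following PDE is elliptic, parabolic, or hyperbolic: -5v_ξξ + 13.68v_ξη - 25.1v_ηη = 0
Coefficients: A = -5, B = 13.68, C = -25.1. B² - 4AC = -314.8576, which is negative, so the equation is elliptic.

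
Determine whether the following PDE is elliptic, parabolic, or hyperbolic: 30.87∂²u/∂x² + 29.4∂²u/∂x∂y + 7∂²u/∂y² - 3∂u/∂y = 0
Coefficients: A = 30.87, B = 29.4, C = 7. B² - 4AC = 0, which is zero, so the equation is parabolic.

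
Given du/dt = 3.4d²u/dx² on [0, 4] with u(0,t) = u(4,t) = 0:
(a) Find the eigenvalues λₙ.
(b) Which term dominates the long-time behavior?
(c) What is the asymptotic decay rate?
Eigenvalues: λₙ = 3.4n²π²/4².
First three modes:
  n=1: λ₁ = 3.4π²/4² ≈ 2.097
  n=2: λ₂ = 13.6π²/4² ≈ 8.389 (4× faster decay)
  n=3: λ₃ = 30.6π²/4² ≈ 18.876 (9× faster decay)
As t → ∞, higher modes decay exponentially faster. The n=1 mode dominates: u ~ c₁ sin(πx/4) e^{-λ₁t}.
Decay rate: λ₁ = 3.4π²/4² ≈ 2.097.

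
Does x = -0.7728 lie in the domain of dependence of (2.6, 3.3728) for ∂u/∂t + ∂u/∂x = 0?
Yes. The characteristic through (2.6, 3.3728) passes through x = -0.7728.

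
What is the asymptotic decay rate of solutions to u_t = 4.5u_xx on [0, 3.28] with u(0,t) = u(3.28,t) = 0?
Eigenvalues: λₙ = 4.5n²π²/3.28².
First three modes:
  n=1: λ₁ = 4.5π²/3.28² ≈ 4.128
  n=2: λ₂ = 18π²/3.28² ≈ 16.513 (4× faster decay)
  n=3: λ₃ = 40.5π²/3.28² ≈ 37.154 (9× faster decay)
As t → ∞, higher modes decay exponentially faster. The n=1 mode dominates: u ~ c₁ sin(πx/3.28) e^{-λ₁t}.
Decay rate: λ₁ = 4.5π²/3.28² ≈ 4.128.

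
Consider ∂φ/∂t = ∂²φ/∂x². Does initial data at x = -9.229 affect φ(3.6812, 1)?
Yes, for any finite x. The heat equation has infinite propagation speed, so all initial data affects all points at any t > 0.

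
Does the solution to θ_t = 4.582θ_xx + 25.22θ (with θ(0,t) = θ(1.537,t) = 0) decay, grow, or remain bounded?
θ grows unboundedly. Reaction dominates diffusion (r=25.22 > κπ²/L²≈19.14); solution grows exponentially.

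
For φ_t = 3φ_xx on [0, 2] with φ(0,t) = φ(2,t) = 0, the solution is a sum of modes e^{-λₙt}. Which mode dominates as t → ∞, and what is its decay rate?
Eigenvalues: λₙ = 3n²π²/2².
First three modes:
  n=1: λ₁ = 3π²/2² ≈ 7.402
  n=2: λ₂ = 12π²/2² ≈ 29.609 (4× faster decay)
  n=3: λ₃ = 27π²/2² ≈ 66.62 (9× faster decay)
As t → ∞, higher modes decay exponentially faster. The n=1 mode dominates: φ ~ c₁ sin(πx/2) e^{-λ₁t}.
Decay rate: λ₁ = 3π²/2² ≈ 7.402.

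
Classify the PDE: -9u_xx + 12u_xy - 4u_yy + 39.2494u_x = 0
A = -9, B = 12, C = -4. Discriminant B² - 4AC = 0. Since 0 = 0, parabolic.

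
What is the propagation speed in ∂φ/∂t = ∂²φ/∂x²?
Infinite. The heat equation is parabolic, not hyperbolic, so disturbances propagate instantly.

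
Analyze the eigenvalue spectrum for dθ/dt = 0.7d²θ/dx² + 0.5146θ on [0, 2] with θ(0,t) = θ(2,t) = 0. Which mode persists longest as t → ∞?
Eigenvalues: λₙ = 0.7n²π²/2² - 0.5146.
First three modes:
  n=1: λ₁ = 0.7π²/2² - 0.5146 ≈ 1.213
  n=2: λ₂ = 2.8π²/2² - 0.5146 ≈ 6.394
  n=3: λ₃ = 6.3π²/2² - 0.5146 ≈ 15.03
Since 0.7π²/2² ≈ 1.727 > 0.5146, all λₙ > 0.
The n=1 mode decays slowest → dominates as t → ∞.
Asymptotic: θ ~ c₁ sin(πx/2) e^{-λ₁t} with decay rate λ₁ ≈ 1.213.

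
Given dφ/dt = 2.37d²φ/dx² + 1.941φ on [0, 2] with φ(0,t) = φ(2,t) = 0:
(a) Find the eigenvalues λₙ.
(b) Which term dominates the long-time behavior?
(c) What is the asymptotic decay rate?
Eigenvalues: λₙ = 2.37n²π²/2² - 1.941.
First three modes:
  n=1: λ₁ = 2.37π²/2² - 1.941 ≈ 3.907
  n=2: λ₂ = 9.48π²/2² - 1.941 ≈ 21.45
  n=3: λ₃ = 21.33π²/2² - 1.941 ≈ 50.689
Since 2.37π²/2² ≈ 5.848 > 1.941, all λₙ > 0.
The n=1 mode decays slowest → dominates as t → ∞.
Asymptotic: φ ~ c₁ sin(πx/2) e^{-λ₁t} with decay rate λ₁ ≈ 3.907.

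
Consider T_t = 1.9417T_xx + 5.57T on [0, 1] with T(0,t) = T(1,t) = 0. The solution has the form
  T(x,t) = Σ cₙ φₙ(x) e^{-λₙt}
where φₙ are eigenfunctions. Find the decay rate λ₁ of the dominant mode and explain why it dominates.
Eigenvalues: λₙ = 1.9417n²π²/1² - 5.57.
First three modes:
  n=1: λ₁ = 1.9417π² - 5.57 ≈ 13.594
  n=2: λ₂ = 7.7668π² - 5.57 ≈ 71.085
  n=3: λ₃ = 17.4753π² - 5.57 ≈ 166.904
Since 1.9417π² ≈ 19.164 > 5.57, all λₙ > 0.
The n=1 mode decays slowest → dominates as t → ∞.
Asymptotic: T ~ c₁ sin(πx/1) e^{-λ₁t} with decay rate λ₁ ≈ 13.594.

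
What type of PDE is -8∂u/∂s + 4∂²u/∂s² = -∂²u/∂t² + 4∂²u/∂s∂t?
Rewriting in standard form: 4∂²u/∂s² - 4∂²u/∂s∂t + ∂²u/∂t² - 8∂u/∂s = 0. With A = 4, B = -4, C = 1, the discriminant is 0. This is a parabolic PDE.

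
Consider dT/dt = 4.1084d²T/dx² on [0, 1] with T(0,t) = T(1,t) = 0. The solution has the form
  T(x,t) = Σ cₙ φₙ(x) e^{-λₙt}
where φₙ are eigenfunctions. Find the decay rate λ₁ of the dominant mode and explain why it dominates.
Eigenvalues: λₙ = 4.1084n²π².
First three modes:
  n=1: λ₁ = 4.1084π² ≈ 40.548
  n=2: λ₂ = 16.4336π² ≈ 162.193 (4× faster decay)
  n=3: λ₃ = 36.9756π² ≈ 364.935 (9× faster decay)
As t → ∞, higher modes decay exponentially faster. The n=1 mode dominates: T ~ c₁ sin(πx) e^{-λ₁t}.
Decay rate: λ₁ = 4.1084π² ≈ 40.548.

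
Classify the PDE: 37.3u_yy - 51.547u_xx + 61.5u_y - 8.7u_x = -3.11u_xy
Rewriting in standard form: -51.547u_xx + 3.11u_xy + 37.3u_yy - 8.7u_x + 61.5u_y = 0. A = -51.547, B = 3.11, C = 37.3. Discriminant B² - 4AC = 7700.4845. Since 7700.4845 > 0, hyperbolic.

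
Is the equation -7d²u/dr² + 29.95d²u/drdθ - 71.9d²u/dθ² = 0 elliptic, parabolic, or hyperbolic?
Computing B² - 4AC with A = -7, B = 29.95, C = -71.9: discriminant = -1116.1975 (negative). Answer: elliptic.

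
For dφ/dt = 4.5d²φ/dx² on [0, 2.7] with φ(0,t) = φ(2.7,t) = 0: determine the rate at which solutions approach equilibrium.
Eigenvalues: λₙ = 4.5n²π²/2.7².
First three modes:
  n=1: λ₁ = 4.5π²/2.7² ≈ 6.092
  n=2: λ₂ = 18π²/2.7² ≈ 24.369 (4× faster decay)
  n=3: λ₃ = 40.5π²/2.7² ≈ 54.831 (9× faster decay)
As t → ∞, higher modes decay exponentially faster. The n=1 mode dominates: φ ~ c₁ sin(πx/2.7) e^{-λ₁t}.
Decay rate: λ₁ = 4.5π²/2.7² ≈ 6.092.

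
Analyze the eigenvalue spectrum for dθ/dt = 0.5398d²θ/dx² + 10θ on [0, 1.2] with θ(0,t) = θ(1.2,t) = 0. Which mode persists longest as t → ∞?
Eigenvalues: λₙ = 0.5398n²π²/1.2² - 10.
First three modes:
  n=1: λ₁ = 0.5398π²/1.2² - 10 ≈ -6.3
  n=2: λ₂ = 2.1592π²/1.2² - 10 ≈ 4.799
  n=3: λ₃ = 4.8582π²/1.2² - 10 ≈ 23.298
Since 0.5398π²/1.2² ≈ 3.7 < 10, λ₁ < 0.
The n=1 mode grows fastest (−λₙ is largest for n=1) → dominates.
Asymptotic: θ ~ c₁ sin(πx/1.2) e^{6.3t} (exponential growth at rate −λ₁ ≈ 6.3).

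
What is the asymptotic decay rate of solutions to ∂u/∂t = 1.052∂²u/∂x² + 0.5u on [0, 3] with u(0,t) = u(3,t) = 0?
Eigenvalues: λₙ = 1.052n²π²/3² - 0.5.
First three modes:
  n=1: λ₁ = 1.052π²/3² - 0.5 ≈ 0.654
  n=2: λ₂ = 4.208π²/3² - 0.5 ≈ 4.115
  n=3: λ₃ = 9.468π²/3² - 0.5 ≈ 9.883
Since 1.052π²/3² ≈ 1.154 > 0.5, all λₙ > 0.
The n=1 mode decays slowest → dominates as t → ∞.
Asymptotic: u ~ c₁ sin(πx/3) e^{-λ₁t} with decay rate λ₁ ≈ 0.654.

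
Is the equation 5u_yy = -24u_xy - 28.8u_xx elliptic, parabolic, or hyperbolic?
Rewriting in standard form: 28.8u_xx + 24u_xy + 5u_yy = 0. Computing B² - 4AC with A = 28.8, B = 24, C = 5: discriminant = 0 (zero). Answer: parabolic.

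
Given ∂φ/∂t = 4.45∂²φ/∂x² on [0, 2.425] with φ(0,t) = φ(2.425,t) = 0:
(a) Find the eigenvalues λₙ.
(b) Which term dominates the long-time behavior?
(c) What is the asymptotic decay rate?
Eigenvalues: λₙ = 4.45n²π²/2.425².
First three modes:
  n=1: λ₁ = 4.45π²/2.425² ≈ 7.469
  n=2: λ₂ = 17.8π²/2.425² ≈ 29.874 (4× faster decay)
  n=3: λ₃ = 40.05π²/2.425² ≈ 67.217 (9× faster decay)
As t → ∞, higher modes decay exponentially faster. The n=1 mode dominates: φ ~ c₁ sin(πx/2.425) e^{-λ₁t}.
Decay rate: λ₁ = 4.45π²/2.425² ≈ 7.469.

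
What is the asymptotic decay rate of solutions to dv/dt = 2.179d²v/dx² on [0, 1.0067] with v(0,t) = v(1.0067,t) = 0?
Eigenvalues: λₙ = 2.179n²π²/1.0067².
First three modes:
  n=1: λ₁ = 2.179π²/1.0067² ≈ 21.221
  n=2: λ₂ = 8.716π²/1.0067² ≈ 84.882 (4× faster decay)
  n=3: λ₃ = 19.611π²/1.0067² ≈ 190.985 (9× faster decay)
As t → ∞, higher modes decay exponentially faster. The n=1 mode dominates: v ~ c₁ sin(πx/1.0067) e^{-λ₁t}.
Decay rate: λ₁ = 2.179π²/1.0067² ≈ 21.221.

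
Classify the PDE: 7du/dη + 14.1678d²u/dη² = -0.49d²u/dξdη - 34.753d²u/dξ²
Rewriting in standard form: 34.753d²u/dξ² + 0.49d²u/dξdη + 14.1678d²u/dη² + 7du/dη = 0. A = 34.753, B = 0.49, C = 14.1678. Discriminant B² - 4AC = -1969.2541136. Since -1969.2541136 < 0, elliptic.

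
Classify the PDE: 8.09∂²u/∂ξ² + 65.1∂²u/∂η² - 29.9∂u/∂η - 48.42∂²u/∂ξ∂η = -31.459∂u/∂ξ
Rewriting in standard form: 8.09∂²u/∂ξ² - 48.42∂²u/∂ξ∂η + 65.1∂²u/∂η² + 31.459∂u/∂ξ - 29.9∂u/∂η = 0. A = 8.09, B = -48.42, C = 65.1. Discriminant B² - 4AC = 237.8604. Since 237.8604 > 0, hyperbolic.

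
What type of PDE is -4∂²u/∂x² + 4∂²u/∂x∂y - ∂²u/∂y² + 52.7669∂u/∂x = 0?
With A = -4, B = 4, C = -1, the discriminant is 0. This is a parabolic PDE.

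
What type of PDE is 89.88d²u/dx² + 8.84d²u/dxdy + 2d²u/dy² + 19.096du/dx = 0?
With A = 89.88, B = 8.84, C = 2, the discriminant is -640.8944. This is an elliptic PDE.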